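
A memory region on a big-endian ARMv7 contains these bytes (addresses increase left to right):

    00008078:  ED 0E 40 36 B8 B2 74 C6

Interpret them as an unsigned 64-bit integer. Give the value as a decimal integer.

17081661040433984710

Big-endian: lowest address holds the most-significant byte.
The bytes are already most-significant first: 0xED0E4036B8B274C6.
0xED0E4036B8B274C6 = 17081661040433984710.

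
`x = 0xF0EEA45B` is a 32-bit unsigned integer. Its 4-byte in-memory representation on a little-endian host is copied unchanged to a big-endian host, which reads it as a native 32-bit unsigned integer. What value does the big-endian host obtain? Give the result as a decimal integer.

Stored little-endian, the bytes at ascending addresses are 5B A4 EE F0.
Read back as big-endian, the last byte is least significant, giving 0x5BA4EEF0.
0x5BA4EEF0 = 1537535728.

1537535728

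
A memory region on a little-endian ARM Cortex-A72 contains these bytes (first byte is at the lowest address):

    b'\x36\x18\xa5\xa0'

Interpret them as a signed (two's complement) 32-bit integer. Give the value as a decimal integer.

-1599793098

Little-endian stores the least-significant byte at the lowest address.
Reassemble most-significant byte first: A0 A5 18 36 → 0xA0A51836.
Top bit is set, so as a signed 32-bit value this is 0xA0A51836 − 2^32 = -1599793098.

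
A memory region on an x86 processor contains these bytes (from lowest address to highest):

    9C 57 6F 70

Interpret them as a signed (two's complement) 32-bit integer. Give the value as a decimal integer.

1886345116

In little-endian order the low byte comes first in memory.
Reassemble most-significant byte first: 70 6F 57 9C → 0x706F579C.
0x706F579C = 1886345116.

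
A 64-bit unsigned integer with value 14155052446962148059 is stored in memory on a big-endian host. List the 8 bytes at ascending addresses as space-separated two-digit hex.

14155052446962148059 in hexadecimal, padded to 64 bits, is 0xC470D9342E33E2DB.
Split into bytes (most-significant first): C4 70 D9 34 2E 33 E2 DB.
Big-endian stores the most-significant byte at the lowest address.
So the memory order matches the most-significant-first order: C4 70 D9 34 2E 33 E2 DB.

C4 70 D9 34 2E 33 E2 DB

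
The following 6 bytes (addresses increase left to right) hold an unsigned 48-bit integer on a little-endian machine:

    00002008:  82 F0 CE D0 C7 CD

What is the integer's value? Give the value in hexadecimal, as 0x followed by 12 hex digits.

Little-endian: lowest address holds the least-significant byte.
Reassemble most-significant byte first: CD C7 D0 CE F0 82 → 0xCDC7D0CEF082.

0xCDC7D0CEF082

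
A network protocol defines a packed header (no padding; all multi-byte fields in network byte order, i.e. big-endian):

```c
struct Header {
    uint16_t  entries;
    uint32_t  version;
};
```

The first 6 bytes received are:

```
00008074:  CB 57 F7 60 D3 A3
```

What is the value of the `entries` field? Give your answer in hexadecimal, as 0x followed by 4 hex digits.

`entries` is the first field, at byte offset 0, occupying 2 bytes.
Bytes at offsets 0..1: CB 57.
Big-endian: lowest address holds the most-significant byte.
The bytes are already most-significant first: 0xCB57.

0xCB57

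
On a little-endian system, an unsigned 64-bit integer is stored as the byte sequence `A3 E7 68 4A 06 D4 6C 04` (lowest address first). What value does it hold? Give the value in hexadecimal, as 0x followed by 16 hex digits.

Little-endian stores the least-significant byte at the lowest address.
Reassemble most-significant byte first: 04 6C D4 06 4A 68 E7 A3 → 0x046CD4064A68E7A3.

0x046CD4064A68E7A3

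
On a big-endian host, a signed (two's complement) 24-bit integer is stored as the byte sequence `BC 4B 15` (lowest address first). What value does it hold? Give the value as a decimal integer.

Big-endian: lowest address holds the most-significant byte.
The bytes are already most-significant first: 0xBC4B15.
Top bit is set, so as a signed 24-bit value this is 0xBC4B15 − 2^24 = -4437227.

-4437227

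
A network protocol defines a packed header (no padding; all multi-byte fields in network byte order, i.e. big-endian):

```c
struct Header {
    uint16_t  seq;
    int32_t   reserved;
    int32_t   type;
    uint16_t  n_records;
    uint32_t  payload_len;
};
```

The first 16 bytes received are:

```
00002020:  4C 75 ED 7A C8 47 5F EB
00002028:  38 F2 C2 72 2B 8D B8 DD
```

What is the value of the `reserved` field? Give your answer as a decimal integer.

-310720441

`reserved` follows `seq` (2 bytes), so it starts at byte offset 2 and occupies 4 bytes.
Bytes at offsets 2..5: ED 7A C8 47.
Big-endian: lowest address holds the most-significant byte.
The bytes are already most-significant first: 0xED7AC847.
Top bit is set, so as a signed 32-bit value this is 0xED7AC847 − 2^32 = -310720441.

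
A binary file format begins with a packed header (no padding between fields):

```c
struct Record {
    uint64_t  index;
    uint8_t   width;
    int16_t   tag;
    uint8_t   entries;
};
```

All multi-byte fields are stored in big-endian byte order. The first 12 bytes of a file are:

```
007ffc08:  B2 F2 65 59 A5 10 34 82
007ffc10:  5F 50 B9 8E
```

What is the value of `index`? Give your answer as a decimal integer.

`index` is the first field, at byte offset 0, occupying 8 bytes.
Bytes at offsets 0..7: B2 F2 65 59 A5 10 34 82.
In big-endian order the high byte comes first in memory.
The bytes are already most-significant first: 0xB2F26559A5103482.
0xB2F26559A5103482 = 12894480118810948738.

12894480118810948738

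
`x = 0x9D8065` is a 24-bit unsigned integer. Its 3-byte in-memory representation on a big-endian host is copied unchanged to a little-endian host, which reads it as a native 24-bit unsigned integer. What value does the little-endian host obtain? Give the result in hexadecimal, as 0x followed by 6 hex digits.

0x65809D

Stored big-endian, the bytes at ascending addresses are 9D 80 65.
Read back as little-endian, the first byte is least significant, giving 0x65809D.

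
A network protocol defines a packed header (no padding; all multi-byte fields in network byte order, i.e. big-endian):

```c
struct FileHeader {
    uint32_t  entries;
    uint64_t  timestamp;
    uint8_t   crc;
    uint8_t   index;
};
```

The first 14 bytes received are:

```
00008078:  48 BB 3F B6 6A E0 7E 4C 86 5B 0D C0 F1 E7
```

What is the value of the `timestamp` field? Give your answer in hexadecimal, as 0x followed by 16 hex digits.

0x6AE07E4C865B0DC0

`timestamp` follows `entries` (4 bytes), so it starts at byte offset 4 and occupies 8 bytes.
Bytes at offsets 4..11: 6A E0 7E 4C 86 5B 0D C0.
Big-endian stores the most-significant byte at the lowest address.
The bytes are already most-significant first: 0x6AE07E4C865B0DC0.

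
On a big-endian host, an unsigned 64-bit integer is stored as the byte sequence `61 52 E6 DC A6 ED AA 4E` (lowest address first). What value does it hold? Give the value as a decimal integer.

7012921405137070670

In big-endian order the high byte comes first in memory.
The bytes are already most-significant first: 0x6152E6DCA6EDAA4E.
0x6152E6DCA6EDAA4E = 7012921405137070670.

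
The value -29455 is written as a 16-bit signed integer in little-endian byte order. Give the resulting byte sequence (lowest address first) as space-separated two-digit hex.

Two's complement of -29455 in 16 bits: 29455 = 0x730F; invert → 0x8CF0; add 1 → 0x8CF1.
Split into bytes (most-significant first): 8C F1.
Little-endian: lowest address holds the least-significant byte.
So at ascending addresses the bytes are F1 8C.

F1 8C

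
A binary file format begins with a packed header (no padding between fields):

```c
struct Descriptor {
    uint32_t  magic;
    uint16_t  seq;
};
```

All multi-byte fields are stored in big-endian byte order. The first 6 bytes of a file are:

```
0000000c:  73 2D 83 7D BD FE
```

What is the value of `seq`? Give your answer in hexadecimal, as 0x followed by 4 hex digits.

`seq` follows `magic` (4 bytes), so it starts at byte offset 4 and occupies 2 bytes.
Bytes at offsets 4..5: BD FE.
Big-endian stores the most-significant byte at the lowest address.
The bytes are already most-significant first: 0xBDFE.

0xBDFE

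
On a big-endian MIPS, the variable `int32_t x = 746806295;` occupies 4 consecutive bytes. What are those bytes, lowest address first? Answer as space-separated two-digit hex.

2C 83 5C 17

746806295 in hexadecimal, padded to 32 bits, is 0x2C835C17.
Split into bytes (most-significant first): 2C 83 5C 17.
Big-endian stores the most-significant byte at the lowest address.
So the memory order matches the most-significant-first order: 2C 83 5C 17.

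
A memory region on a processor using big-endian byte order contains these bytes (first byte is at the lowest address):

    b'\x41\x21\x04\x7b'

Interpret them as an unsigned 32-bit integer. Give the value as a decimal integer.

Big-endian stores the most-significant byte at the lowest address.
The bytes are already most-significant first: 0x4121047B.
0x4121047B = 1092682875.

1092682875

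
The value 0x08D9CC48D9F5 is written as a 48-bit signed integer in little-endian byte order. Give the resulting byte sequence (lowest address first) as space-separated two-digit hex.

F5 D9 48 CC D9 08

Split into bytes (most-significant first): 08 D9 CC 48 D9 F5.
In little-endian order the low byte comes first in memory.
So at ascending addresses the bytes are F5 D9 48 CC D9 08.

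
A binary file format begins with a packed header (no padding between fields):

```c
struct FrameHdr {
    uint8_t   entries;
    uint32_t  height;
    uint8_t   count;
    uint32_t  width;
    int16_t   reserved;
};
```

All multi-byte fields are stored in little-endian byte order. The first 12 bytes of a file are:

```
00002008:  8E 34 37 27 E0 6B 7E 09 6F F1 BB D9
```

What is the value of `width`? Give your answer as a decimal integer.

4050585982

`width` follows `entries` (1 B), `height` (4 B), `count` (1 B), so it starts at offset 1 + 4 + 1 = 6 and occupies 4 bytes.
Bytes at offsets 6..9: 7E 09 6F F1.
Little-endian stores the least-significant byte at the lowest address.
Reassemble most-significant byte first: F1 6F 09 7E → 0xF16F097E.
0xF16F097E = 4050585982.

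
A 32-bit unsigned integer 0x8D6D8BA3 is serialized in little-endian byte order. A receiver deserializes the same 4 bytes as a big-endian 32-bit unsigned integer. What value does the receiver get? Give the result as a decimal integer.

Stored little-endian, the bytes at ascending addresses are A3 8B 6D 8D.
Read back as big-endian, the last byte is least significant, giving 0xA38B6D8D.
0xA38B6D8D = 2743823757.

2743823757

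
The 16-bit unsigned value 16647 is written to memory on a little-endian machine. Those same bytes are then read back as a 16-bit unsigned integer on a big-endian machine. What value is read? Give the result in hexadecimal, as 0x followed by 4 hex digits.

16647 in 16-bit hexadecimal is 0x4107.
Stored little-endian, the bytes at ascending addresses are 07 41.
Read back as big-endian, the last byte is least significant, giving 0x0741.

0x0741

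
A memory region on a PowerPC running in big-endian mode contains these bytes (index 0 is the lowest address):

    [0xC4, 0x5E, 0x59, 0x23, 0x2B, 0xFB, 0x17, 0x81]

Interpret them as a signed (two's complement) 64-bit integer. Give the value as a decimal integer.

-4296898986868271231

In big-endian order the high byte comes first in memory.
The bytes are already most-significant first: 0xC45E59232BFB1781.
Top bit is set, so as a signed 64-bit value this is 0xC45E59232BFB1781 − 2^64 = -4296898986868271231.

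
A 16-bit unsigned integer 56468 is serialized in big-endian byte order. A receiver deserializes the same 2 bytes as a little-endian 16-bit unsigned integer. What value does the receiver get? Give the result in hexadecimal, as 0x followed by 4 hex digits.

56468 in 16-bit hexadecimal is 0xDC94.
Stored big-endian, the bytes at ascending addresses are DC 94.
Read back as little-endian, the first byte is least significant, giving 0x94DC.

0x94DC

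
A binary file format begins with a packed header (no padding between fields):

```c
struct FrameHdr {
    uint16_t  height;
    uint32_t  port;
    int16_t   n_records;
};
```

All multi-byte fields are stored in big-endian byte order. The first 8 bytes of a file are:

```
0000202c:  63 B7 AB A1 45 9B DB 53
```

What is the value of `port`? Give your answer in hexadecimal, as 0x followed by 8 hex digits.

`port` follows `height` (2 bytes), so it starts at byte offset 2 and occupies 4 bytes.
Bytes at offsets 2..5: AB A1 45 9B.
Big-endian: lowest address holds the most-significant byte.
The bytes are already most-significant first: 0xABA1459B.

0xABA1459B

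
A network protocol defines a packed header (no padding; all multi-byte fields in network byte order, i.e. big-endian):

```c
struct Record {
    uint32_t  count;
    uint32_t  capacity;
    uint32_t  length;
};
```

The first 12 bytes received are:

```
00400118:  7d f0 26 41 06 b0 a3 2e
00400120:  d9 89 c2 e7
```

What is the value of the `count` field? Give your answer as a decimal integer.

2112890433

`count` is the first field, at byte offset 0, occupying 4 bytes.
Bytes at offsets 0..3: 7D F0 26 41.
In big-endian order the high byte comes first in memory.
The bytes are already most-significant first: 0x7DF02641.
0x7DF02641 = 2112890433.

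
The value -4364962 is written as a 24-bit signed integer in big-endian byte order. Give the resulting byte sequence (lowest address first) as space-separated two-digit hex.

Two's complement of -4364962 in 24 bits: 4364962 = 0x429AA2; invert → 0xBD655D; add 1 → 0xBD655E.
Split into bytes (most-significant first): BD 65 5E.
Big-endian stores the most-significant byte at the lowest address.
So the memory order matches the most-significant-first order: BD 65 5E.

BD 65 5E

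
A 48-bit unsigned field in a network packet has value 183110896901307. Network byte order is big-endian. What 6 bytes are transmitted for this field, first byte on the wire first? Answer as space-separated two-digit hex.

183110896901307 in hexadecimal, padded to 48 bits, is 0xA689D3F6DCBB.
Split into bytes (most-significant first): A6 89 D3 F6 DC BB.
In big-endian order the high byte comes first in memory.
So the memory order matches the most-significant-first order: A6 89 D3 F6 DC BB.

A6 89 D3 F6 DC BB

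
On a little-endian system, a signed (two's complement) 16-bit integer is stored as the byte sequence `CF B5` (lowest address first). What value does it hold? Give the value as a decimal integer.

In little-endian order the low byte comes first in memory.
Reassemble most-significant byte first: B5 CF → 0xB5CF.
Top bit is set, so as a signed 16-bit value this is 0xB5CF − 2^16 = -18993.

-18993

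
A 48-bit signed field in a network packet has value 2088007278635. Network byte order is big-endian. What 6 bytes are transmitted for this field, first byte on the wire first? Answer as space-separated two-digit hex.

01 E6 26 EE A0 2B

2088007278635 in hexadecimal, padded to 48 bits, is 0x01E626EEA02B.
Split into bytes (most-significant first): 01 E6 26 EE A0 2B.
In big-endian order the high byte comes first in memory.
So the memory order matches the most-significant-first order: 01 E6 26 EE A0 2B.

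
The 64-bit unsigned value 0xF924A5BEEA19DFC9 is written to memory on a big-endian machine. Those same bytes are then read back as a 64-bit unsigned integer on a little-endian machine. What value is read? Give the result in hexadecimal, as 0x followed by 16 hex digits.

0xC9DF19EABEA524F9

Stored big-endian, the bytes at ascending addresses are F9 24 A5 BE EA 19 DF C9.
Read back as little-endian, the first byte is least significant, giving 0xC9DF19EABEA524F9.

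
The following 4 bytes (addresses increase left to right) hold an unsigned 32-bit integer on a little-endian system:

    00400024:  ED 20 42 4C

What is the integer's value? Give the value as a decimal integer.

1279402221

In little-endian order the low byte comes first in memory.
Reassemble most-significant byte first: 4C 42 20 ED → 0x4C4220ED.
0x4C4220ED = 1279402221.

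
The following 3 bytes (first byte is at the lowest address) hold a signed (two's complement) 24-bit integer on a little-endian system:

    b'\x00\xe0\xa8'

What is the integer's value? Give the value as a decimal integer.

Little-endian: lowest address holds the least-significant byte.
Reassemble most-significant byte first: A8 E0 00 → 0xA8E000.
Top bit is set, so as a signed 24-bit value this is 0xA8E000 − 2^24 = -5709824.

-5709824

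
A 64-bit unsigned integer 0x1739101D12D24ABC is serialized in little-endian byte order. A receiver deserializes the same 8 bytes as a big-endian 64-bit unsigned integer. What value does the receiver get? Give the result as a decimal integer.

13567887802645887255

Stored little-endian, the bytes at ascending addresses are BC 4A D2 12 1D 10 39 17.
Read back as big-endian, the last byte is least significant, giving 0xBC4AD2121D103917.
0xBC4AD2121D103917 = 13567887802645887255.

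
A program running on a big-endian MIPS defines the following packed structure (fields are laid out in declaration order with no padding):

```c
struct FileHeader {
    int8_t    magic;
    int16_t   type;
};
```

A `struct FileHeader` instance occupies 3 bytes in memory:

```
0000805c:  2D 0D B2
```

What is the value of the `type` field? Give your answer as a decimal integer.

3506

`type` follows `magic` (1 byte), so it starts at byte offset 1 and occupies 2 bytes.
Bytes at offsets 1..2: 0D B2.
In big-endian order the high byte comes first in memory.
The bytes are already most-significant first: 0x0DB2.
0x0DB2 = 3506.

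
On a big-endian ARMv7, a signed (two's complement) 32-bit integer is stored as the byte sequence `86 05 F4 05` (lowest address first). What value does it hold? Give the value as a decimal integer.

In big-endian order the high byte comes first in memory.
The bytes are already most-significant first: 0x8605F405.
Top bit is set, so as a signed 32-bit value this is 0x8605F405 − 2^32 = -2046430203.

-2046430203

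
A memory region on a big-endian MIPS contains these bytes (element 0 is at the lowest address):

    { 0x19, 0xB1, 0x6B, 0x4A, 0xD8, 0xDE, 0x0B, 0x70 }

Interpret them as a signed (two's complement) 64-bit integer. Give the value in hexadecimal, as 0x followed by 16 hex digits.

0x19B16B4AD8DE0B70

Big-endian: lowest address holds the most-significant byte.
The bytes are already most-significant first: 0x19B16B4AD8DE0B70.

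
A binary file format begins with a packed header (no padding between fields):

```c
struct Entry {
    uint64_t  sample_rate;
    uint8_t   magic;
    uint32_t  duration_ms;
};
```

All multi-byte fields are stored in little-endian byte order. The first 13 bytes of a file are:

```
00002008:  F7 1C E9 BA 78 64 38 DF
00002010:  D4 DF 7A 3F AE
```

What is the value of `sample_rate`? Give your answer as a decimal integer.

`sample_rate` is the first field, at byte offset 0, occupying 8 bytes.
Bytes at offsets 0..7: F7 1C E9 BA 78 64 38 DF.
Little-endian stores the least-significant byte at the lowest address.
Reassemble most-significant byte first: DF 38 64 78 BA E9 1C F7 → 0xDF386478BAE91CF7.
0xDF386478BAE91CF7 = 16084716538848419063.

16084716538848419063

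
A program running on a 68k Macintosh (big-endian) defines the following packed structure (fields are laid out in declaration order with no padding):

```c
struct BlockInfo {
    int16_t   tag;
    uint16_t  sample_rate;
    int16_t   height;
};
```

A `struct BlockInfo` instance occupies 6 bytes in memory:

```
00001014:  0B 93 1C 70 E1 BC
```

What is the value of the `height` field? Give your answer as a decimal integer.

-7748

`height` follows `tag` (2 B), `sample_rate` (2 B), so it starts at offset 2 + 2 = 4 and occupies 2 bytes.
Bytes at offsets 4..5: E1 BC.
In big-endian order the high byte comes first in memory.
The bytes are already most-significant first: 0xE1BC.
Top bit is set, so as a signed 16-bit value this is 0xE1BC − 2^16 = -7748.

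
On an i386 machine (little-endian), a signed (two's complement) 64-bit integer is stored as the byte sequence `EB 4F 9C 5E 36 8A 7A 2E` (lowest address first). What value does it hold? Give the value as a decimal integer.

In little-endian order the low byte comes first in memory.
Reassemble most-significant byte first: 2E 7A 8A 36 5E 9C 4F EB → 0x2E7A8A365E9C4FEB.
0x2E7A8A365E9C4FEB = 3349141239023554539.

3349141239023554539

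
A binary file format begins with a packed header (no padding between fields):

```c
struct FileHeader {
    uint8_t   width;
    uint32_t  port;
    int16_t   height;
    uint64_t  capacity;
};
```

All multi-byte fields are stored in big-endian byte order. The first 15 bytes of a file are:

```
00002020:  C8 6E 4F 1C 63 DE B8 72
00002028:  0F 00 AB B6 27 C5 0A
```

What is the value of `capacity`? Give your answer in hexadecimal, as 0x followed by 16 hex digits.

`capacity` follows `width` (1 B), `port` (4 B), `height` (2 B), so it starts at offset 1 + 4 + 2 = 7 and occupies 8 bytes.
Bytes at offsets 7..14: 72 0F 00 AB B6 27 C5 0A.
Big-endian: lowest address holds the most-significant byte.
The bytes are already most-significant first: 0x720F00ABB627C50A.

0x720F00ABB627C50A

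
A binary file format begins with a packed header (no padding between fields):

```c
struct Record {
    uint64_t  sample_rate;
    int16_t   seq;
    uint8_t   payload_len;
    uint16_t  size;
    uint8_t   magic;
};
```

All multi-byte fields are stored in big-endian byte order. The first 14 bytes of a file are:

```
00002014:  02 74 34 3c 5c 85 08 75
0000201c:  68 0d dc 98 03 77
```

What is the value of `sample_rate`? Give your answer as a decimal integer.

`sample_rate` is the first field, at byte offset 0, occupying 8 bytes.
Bytes at offsets 0..7: 02 74 34 3C 5C 85 08 75.
In big-endian order the high byte comes first in memory.
The bytes are already most-significant first: 0x0274343C5C850875.
0x0274343C5C850875 = 176823719229196405.

176823719229196405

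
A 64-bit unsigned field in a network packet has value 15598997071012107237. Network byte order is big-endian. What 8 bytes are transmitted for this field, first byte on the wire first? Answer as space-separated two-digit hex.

D8 7A C5 30 66 09 13 E5

15598997071012107237 in hexadecimal, padded to 64 bits, is 0xD87AC530660913E5.
Split into bytes (most-significant first): D8 7A C5 30 66 09 13 E5.
Big-endian: lowest address holds the most-significant byte.
So the memory order matches the most-significant-first order: D8 7A C5 30 66 09 13 E5.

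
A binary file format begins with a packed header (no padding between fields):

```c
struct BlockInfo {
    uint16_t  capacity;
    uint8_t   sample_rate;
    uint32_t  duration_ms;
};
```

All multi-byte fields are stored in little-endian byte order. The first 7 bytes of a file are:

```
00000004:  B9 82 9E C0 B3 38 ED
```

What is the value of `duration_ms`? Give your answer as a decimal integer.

3979916224

`duration_ms` follows `capacity` (2 B), `sample_rate` (1 B), so it starts at offset 2 + 1 = 3 and occupies 4 bytes.
Bytes at offsets 3..6: C0 B3 38 ED.
Little-endian stores the least-significant byte at the lowest address.
Reassemble most-significant byte first: ED 38 B3 C0 → 0xED38B3C0.
0xED38B3C0 = 3979916224.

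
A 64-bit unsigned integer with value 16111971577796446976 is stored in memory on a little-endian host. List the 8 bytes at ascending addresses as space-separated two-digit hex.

00 4B BF FD C8 38 99 DF

16111971577796446976 in hexadecimal, padded to 64 bits, is 0xDF9938C8FDBF4B00.
Split into bytes (most-significant first): DF 99 38 C8 FD BF 4B 00.
Little-endian: lowest address holds the least-significant byte.
So at ascending addresses the bytes are 00 4B BF FD C8 38 99 DF.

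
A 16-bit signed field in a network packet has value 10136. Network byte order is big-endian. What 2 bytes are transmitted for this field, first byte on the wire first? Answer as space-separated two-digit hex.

10136 in hexadecimal, padded to 16 bits, is 0x2798.
Split into bytes (most-significant first): 27 98.
Big-endian stores the most-significant byte at the lowest address.
So the memory order matches the most-significant-first order: 27 98.

27 98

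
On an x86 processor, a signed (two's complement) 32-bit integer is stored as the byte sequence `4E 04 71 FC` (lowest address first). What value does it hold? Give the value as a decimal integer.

-59702194

Little-endian stores the least-significant byte at the lowest address.
Reassemble most-significant byte first: FC 71 04 4E → 0xFC71044E.
Top bit is set, so as a signed 32-bit value this is 0xFC71044E − 2^32 = -59702194.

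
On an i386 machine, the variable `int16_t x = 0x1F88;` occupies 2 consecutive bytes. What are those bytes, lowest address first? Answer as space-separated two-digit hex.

88 1F

Split into bytes (most-significant first): 1F 88.
Little-endian: lowest address holds the least-significant byte.
So at ascending addresses the bytes are 88 1F.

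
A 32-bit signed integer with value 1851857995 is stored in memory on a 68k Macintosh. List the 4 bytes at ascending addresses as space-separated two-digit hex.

1851857995 in hexadecimal, padded to 32 bits, is 0x6E611C4B.
Split into bytes (most-significant first): 6E 61 1C 4B.
Big-endian stores the most-significant byte at the lowest address.
So the memory order matches the most-significant-first order: 6E 61 1C 4B.

6E 61 1C 4B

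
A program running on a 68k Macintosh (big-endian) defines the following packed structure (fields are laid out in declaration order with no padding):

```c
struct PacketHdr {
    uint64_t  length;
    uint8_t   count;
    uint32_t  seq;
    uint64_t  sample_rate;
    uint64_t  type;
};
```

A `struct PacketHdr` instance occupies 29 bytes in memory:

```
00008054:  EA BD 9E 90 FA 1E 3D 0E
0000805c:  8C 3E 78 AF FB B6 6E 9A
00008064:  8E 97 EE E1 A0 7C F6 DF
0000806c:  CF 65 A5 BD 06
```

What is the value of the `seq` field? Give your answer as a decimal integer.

`seq` follows `length` (8 B), `count` (1 B), so it starts at offset 8 + 1 = 9 and occupies 4 bytes.
Bytes at offsets 9..12: 3E 78 AF FB.
In big-endian order the high byte comes first in memory.
The bytes are already most-significant first: 0x3E78AFFB.
0x3E78AFFB = 1048096763.

1048096763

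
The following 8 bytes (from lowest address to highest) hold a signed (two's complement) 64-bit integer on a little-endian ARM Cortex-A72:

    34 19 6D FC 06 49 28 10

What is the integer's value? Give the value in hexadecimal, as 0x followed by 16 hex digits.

Little-endian: lowest address holds the least-significant byte.
Reassemble most-significant byte first: 10 28 49 06 FC 6D 19 34 → 0x10284906FC6D1934.

0x10284906FC6D1934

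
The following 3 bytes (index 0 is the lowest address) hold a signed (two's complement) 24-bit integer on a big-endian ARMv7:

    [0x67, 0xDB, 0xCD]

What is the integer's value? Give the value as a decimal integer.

6806477

In big-endian order the high byte comes first in memory.
The bytes are already most-significant first: 0x67DBCD.
0x67DBCD = 6806477.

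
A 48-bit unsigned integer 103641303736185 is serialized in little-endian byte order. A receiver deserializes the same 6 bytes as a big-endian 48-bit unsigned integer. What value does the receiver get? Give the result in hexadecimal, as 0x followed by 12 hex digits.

103641303736185 in 48-bit hexadecimal is 0x5E42DF17DF79.
Stored little-endian, the bytes at ascending addresses are 79 DF 17 DF 42 5E.
Read back as big-endian, the last byte is least significant, giving 0x79DF17DF425E.

0x79DF17DF425E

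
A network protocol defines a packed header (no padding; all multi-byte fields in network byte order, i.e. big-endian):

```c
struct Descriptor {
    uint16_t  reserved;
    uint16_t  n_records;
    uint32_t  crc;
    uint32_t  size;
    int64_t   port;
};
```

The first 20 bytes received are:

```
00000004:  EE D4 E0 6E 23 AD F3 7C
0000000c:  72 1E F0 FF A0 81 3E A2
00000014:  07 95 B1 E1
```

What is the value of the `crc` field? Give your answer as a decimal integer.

598602620

`crc` follows `reserved` (2 B), `n_records` (2 B), so it starts at offset 2 + 2 = 4 and occupies 4 bytes.
Bytes at offsets 4..7: 23 AD F3 7C.
Big-endian: lowest address holds the most-significant byte.
The bytes are already most-significant first: 0x23ADF37C.
0x23ADF37C = 598602620.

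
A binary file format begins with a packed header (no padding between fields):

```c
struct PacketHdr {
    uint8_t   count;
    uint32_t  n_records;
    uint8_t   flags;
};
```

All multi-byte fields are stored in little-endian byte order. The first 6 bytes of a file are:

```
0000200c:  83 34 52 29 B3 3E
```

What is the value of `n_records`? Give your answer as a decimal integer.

3005829684

`n_records` follows `count` (1 byte), so it starts at byte offset 1 and occupies 4 bytes.
Bytes at offsets 1..4: 34 52 29 B3.
In little-endian order the low byte comes first in memory.
Reassemble most-significant byte first: B3 29 52 34 → 0xB3295234.
0xB3295234 = 3005829684.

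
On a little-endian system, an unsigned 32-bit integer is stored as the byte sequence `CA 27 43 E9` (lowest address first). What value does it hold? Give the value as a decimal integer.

3913492426

In little-endian order the low byte comes first in memory.
Reassemble most-significant byte first: E9 43 27 CA → 0xE94327CA.
0xE94327CA = 3913492426.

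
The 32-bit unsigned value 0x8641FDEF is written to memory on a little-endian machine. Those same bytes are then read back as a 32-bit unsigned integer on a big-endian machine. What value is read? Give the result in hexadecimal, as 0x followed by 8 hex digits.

Stored little-endian, the bytes at ascending addresses are EF FD 41 86.
Read back as big-endian, the last byte is least significant, giving 0xEFFD4186.

0xEFFD4186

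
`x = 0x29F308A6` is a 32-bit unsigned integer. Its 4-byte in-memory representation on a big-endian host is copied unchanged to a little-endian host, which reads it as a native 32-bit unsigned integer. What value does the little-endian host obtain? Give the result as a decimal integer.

2785604393

Stored big-endian, the bytes at ascending addresses are 29 F3 08 A6.
Read back as little-endian, the first byte is least significant, giving 0xA608F329.
0xA608F329 = 2785604393.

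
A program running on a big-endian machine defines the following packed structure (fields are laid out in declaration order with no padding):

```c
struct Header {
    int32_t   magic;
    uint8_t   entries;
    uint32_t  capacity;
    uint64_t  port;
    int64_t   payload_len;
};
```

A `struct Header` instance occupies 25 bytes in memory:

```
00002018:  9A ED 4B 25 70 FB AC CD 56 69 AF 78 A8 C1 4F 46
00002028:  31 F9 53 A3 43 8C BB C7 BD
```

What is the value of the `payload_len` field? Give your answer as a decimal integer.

`payload_len` follows `magic` (4 B), `entries` (1 B), `capacity` (4 B), `port` (8 B), so it starts at offset 4 + 1 + 4 + 8 = 17 and occupies 8 bytes.
Bytes at offsets 17..24: F9 53 A3 43 8C BB C7 BD.
Big-endian: lowest address holds the most-significant byte.
The bytes are already most-significant first: 0xF953A3438CBBC7BD.
Top bit is set, so as a signed 64-bit value this is 0xF953A3438CBBC7BD − 2^64 = -480861224679258179.

-480861224679258179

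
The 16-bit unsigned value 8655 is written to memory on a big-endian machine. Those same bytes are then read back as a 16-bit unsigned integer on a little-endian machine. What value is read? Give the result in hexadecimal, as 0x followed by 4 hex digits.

8655 in 16-bit hexadecimal is 0x21CF.
Stored big-endian, the bytes at ascending addresses are 21 CF.
Read back as little-endian, the first byte is least significant, giving 0xCF21.

0xCF21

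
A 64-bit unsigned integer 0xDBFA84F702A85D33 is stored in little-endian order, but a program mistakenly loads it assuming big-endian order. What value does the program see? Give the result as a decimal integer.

3701299199464504027

Stored little-endian, the bytes at ascending addresses are 33 5D A8 02 F7 84 FA DB.
Read back as big-endian, the last byte is least significant, giving 0x335DA802F784FADB.
0x335DA802F784FADB = 3701299199464504027.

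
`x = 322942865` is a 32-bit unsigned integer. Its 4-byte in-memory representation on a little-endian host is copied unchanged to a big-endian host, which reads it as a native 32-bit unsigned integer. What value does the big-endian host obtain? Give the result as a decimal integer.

2444705555

322942865 in 32-bit hexadecimal is 0x133FB791.
Stored little-endian, the bytes at ascending addresses are 91 B7 3F 13.
Read back as big-endian, the last byte is least significant, giving 0x91B73F13.
0x91B73F13 = 2444705555.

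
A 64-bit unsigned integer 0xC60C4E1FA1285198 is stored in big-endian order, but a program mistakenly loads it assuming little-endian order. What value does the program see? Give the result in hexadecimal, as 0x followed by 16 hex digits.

Stored big-endian, the bytes at ascending addresses are C6 0C 4E 1F A1 28 51 98.
Read back as little-endian, the first byte is least significant, giving 0x985128A11F4E0CC6.

0x985128A11F4E0CC6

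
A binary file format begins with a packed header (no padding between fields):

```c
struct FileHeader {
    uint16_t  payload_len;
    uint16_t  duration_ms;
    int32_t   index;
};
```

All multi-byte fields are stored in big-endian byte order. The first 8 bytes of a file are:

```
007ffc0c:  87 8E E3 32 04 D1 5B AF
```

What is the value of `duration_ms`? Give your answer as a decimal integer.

`duration_ms` follows `payload_len` (2 bytes), so it starts at byte offset 2 and occupies 2 bytes.
Bytes at offsets 2..3: E3 32.
In big-endian order the high byte comes first in memory.
The bytes are already most-significant first: 0xE332.
0xE332 = 58162.

58162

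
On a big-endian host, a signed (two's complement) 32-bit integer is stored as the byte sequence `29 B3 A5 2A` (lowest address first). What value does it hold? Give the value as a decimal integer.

699639082

Big-endian stores the most-significant byte at the lowest address.
The bytes are already most-significant first: 0x29B3A52A.
0x29B3A52A = 699639082.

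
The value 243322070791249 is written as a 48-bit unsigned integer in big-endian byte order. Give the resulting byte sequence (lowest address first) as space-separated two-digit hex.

243322070791249 in hexadecimal, padded to 48 bits, is 0xDD4CD5987451.
Split into bytes (most-significant first): DD 4C D5 98 74 51.
Big-endian stores the most-significant byte at the lowest address.
So the memory order matches the most-significant-first order: DD 4C D5 98 74 51.

DD 4C D5 98 74 51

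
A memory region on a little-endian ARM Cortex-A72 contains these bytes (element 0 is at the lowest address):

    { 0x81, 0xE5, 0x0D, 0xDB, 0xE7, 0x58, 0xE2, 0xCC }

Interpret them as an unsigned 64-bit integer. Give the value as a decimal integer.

14763460281309717889

Little-endian stores the least-significant byte at the lowest address.
Reassemble most-significant byte first: CC E2 58 E7 DB 0D E5 81 → 0xCCE258E7DB0DE581.
0xCCE258E7DB0DE581 = 14763460281309717889.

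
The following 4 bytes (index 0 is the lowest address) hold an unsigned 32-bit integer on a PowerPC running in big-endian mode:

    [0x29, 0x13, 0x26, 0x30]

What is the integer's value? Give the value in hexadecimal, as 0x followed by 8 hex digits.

Big-endian stores the most-significant byte at the lowest address.
The bytes are already most-significant first: 0x29132630.

0x29132630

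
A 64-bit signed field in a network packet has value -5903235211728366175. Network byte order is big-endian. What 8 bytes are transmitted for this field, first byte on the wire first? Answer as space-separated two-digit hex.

AE 13 7E DA 03 5A 55 A1

Two's complement of -5903235211728366175 in 64 bits: 5903235211728366175 = 0x51EC8125FCA5AA5F; invert → 0xAE137EDA035A55A0; add 1 → 0xAE137EDA035A55A1.
Split into bytes (most-significant first): AE 13 7E DA 03 5A 55 A1.
In big-endian order the high byte comes first in memory.
So the memory order matches the most-significant-first order: AE 13 7E DA 03 5A 55 A1.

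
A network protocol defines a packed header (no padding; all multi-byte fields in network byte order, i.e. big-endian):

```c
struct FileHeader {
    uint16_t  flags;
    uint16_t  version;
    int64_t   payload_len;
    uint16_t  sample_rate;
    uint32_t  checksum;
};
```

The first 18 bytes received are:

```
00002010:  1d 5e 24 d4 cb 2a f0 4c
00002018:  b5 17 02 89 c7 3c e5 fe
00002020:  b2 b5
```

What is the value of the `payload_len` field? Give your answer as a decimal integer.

`payload_len` follows `flags` (2 B), `version` (2 B), so it starts at offset 2 + 2 = 4 and occupies 8 bytes.
Bytes at offsets 4..11: CB 2A F0 4C B5 17 02 89.
Big-endian: lowest address holds the most-significant byte.
The bytes are already most-significant first: 0xCB2AF04CB5170289.
Top bit is set, so as a signed 64-bit value this is 0xCB2AF04CB5170289 − 2^64 = -3806966322741968247.

-3806966322741968247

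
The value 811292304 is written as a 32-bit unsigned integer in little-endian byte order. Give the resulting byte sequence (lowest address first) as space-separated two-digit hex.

811292304 in hexadecimal, padded to 32 bits, is 0x305B5690.
Split into bytes (most-significant first): 30 5B 56 90.
Little-endian stores the least-significant byte at the lowest address.
So at ascending addresses the bytes are 90 56 5B 30.

90 56 5B 30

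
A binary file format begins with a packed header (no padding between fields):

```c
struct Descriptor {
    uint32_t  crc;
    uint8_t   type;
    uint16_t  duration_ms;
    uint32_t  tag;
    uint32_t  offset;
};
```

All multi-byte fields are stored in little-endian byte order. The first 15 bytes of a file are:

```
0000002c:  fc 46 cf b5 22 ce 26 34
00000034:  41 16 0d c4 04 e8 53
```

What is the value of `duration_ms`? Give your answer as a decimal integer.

`duration_ms` follows `crc` (4 B), `type` (1 B), so it starts at offset 4 + 1 = 5 and occupies 2 bytes.
Bytes at offsets 5..6: CE 26.
Little-endian stores the least-significant byte at the lowest address.
Reassemble most-significant byte first: 26 CE → 0x26CE.
0x26CE = 9934.

9934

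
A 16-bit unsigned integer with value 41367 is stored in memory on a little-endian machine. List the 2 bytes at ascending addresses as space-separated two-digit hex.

41367 in hexadecimal, padded to 16 bits, is 0xA197.
Split into bytes (most-significant first): A1 97.
Little-endian: lowest address holds the least-significant byte.
So at ascending addresses the bytes are 97 A1.

97 A1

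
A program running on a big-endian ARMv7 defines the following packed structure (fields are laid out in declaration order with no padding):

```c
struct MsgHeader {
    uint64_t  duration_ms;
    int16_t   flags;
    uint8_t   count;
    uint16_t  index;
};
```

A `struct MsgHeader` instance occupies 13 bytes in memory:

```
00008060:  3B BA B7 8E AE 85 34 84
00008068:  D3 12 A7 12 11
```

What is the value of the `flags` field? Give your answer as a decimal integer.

-11502

`flags` follows `duration_ms` (8 bytes), so it starts at byte offset 8 and occupies 2 bytes.
Bytes at offsets 8..9: D3 12.
Big-endian stores the most-significant byte at the lowest address.
The bytes are already most-significant first: 0xD312.
Top bit is set, so as a signed 16-bit value this is 0xD312 − 2^16 = -11502.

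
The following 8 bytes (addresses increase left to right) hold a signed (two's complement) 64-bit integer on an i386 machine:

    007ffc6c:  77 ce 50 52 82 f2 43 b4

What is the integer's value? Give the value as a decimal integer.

-5457251681902211465

In little-endian order the low byte comes first in memory.
Reassemble most-significant byte first: B4 43 F2 82 52 50 CE 77 → 0xB443F2825250CE77.
Top bit is set, so as a signed 64-bit value this is 0xB443F2825250CE77 − 2^64 = -5457251681902211465.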